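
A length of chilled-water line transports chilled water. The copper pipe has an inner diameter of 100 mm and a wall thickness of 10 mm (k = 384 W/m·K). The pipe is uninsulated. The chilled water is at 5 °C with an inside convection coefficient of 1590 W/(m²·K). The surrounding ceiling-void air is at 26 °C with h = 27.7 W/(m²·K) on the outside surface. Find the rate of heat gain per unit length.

Per-layer cylindrical resistances, series-summed:
R_inner film = 1/(h_i·2πr₁L) = 1/(1590×2π×0.05×1) = 0.002002 K/W
R_copper pipe wall = ln(60/50)/(2π×384×1) = 7.557×10^-5 K/W
R_outer film = 1/(h_o·2πr_oL) = 1/(27.7×2π×0.06×1) = 0.09576 K/W
R_total = 0.09784 K/W
Q = ΔT/R_total = 21/0.09784

q′ ≈ 215 W/m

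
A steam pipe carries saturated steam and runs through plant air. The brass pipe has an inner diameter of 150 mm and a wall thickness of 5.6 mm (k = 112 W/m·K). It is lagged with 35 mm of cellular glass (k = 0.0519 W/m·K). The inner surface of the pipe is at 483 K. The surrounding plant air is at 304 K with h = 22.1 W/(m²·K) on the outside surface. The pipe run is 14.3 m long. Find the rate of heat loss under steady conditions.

Radial resistances (cylindrical: R_cond = ln(r_o/r_i)/(2πkL), R_conv = 1/(h·2πrL)):
R_brass pipe wall = ln(80.6/75)/(2π×112×14.3) = 7.156×10^-6 K/W
R_cellular glass = ln(115.6/80.6)/(2π×0.0519×14.3) = 0.07734 K/W
R_outer film = 1/(h_o·2πr_oL) = 1/(22.1×2π×0.1156×14.3) = 0.004356 K/W
R_total = 0.0817 K/W
Q = ΔT/R_total = 179/0.0817

Q ≈ 2190 W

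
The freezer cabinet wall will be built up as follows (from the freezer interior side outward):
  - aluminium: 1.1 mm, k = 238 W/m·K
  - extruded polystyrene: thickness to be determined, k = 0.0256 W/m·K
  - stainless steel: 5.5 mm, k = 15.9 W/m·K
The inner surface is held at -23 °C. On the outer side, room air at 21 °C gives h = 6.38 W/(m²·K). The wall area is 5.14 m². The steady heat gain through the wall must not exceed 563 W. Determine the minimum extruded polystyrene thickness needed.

Model the wall as resistances in series:
R_aluminium = L/(kA) = 0.0011/(238×5.14) = 8.992×10^-7 K/W
R_stainless steel = L/(kA) = 0.0055/(15.9×5.14) = 6.73×10^-5 K/W
R_outer film = 1/(h_o·A) = 1/(6.38×5.14) = 0.03049 K/W
Sum of the known resistances R_other = 0.03056 K/W
Required total resistance R_tot = ΔT/Q_allow = 44/563 = 0.07815 K/W
R_extruded polystyrene = R_tot − R_other = 0.04759 K/W
L = R·k·A = 0.04759×0.0256×5.14

L ≈ 6.26 mm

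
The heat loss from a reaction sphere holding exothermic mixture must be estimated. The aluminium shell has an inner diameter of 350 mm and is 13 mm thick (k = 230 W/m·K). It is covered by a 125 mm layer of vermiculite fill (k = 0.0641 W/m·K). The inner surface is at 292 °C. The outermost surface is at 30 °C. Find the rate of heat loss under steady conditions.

Q ≈ 99.3 W

Each spherical layer contributes R = (1/r_i − 1/r_o)/(4πk):
R_aluminium shell = (1/0.175 − 1/0.188)/(4π×230) = 1.367×10^-4 K/W
R_vermiculite fill = (1/0.188 − 1/0.313)/(4π×0.0641) = 2.637 K/W
R_total = 2.637 K/W
Q = ΔT/R_total = 262/2.637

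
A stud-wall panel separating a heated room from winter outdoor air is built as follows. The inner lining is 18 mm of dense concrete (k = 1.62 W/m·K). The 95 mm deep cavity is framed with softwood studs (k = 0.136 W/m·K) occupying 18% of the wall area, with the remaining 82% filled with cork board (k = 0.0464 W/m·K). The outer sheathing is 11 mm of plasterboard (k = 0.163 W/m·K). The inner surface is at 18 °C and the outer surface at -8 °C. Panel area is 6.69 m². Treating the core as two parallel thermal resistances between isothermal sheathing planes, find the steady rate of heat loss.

Sheathing layers in series; stud and cavity paths in parallel between them.
R_inner = 0.018/(1.62×6.69) = 0.001661 K/W
R_stud  = 0.095/(0.136×0.18×6.69) = 0.5801 K/W
R_cav   = 0.095/(0.0464×0.82×6.69) = 0.3732 K/W
1/R_core = 1/R_stud + 1/R_cav → R_core = 0.2271 K/W
R_outer = 0.011/(0.163×6.69) = 0.01009 K/W
R_total = 0.2389 K/W
Q = ΔT/R_total = 26/0.2389

Q ≈ 109 W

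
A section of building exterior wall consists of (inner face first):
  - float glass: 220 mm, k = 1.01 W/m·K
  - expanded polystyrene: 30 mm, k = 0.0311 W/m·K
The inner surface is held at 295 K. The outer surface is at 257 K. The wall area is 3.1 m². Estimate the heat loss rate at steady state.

Q ≈ 99.6 W

Treating each layer as a thermal resistance in series:
R_float glass = L/(kA) = 0.22/(1.01×3.1) = 0.07027 K/W
R_expanded polystyrene = L/(kA) = 0.03/(0.0311×3.1) = 0.3112 K/W
R_total = 0.3814 K/W
Q = ΔT / R_total = 38 / 0.3814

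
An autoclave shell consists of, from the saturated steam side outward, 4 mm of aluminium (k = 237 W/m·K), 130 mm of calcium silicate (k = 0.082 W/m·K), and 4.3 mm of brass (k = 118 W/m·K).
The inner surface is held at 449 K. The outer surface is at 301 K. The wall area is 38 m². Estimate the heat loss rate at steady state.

Using the resistance-network approach (series):
R_aluminium = L/(kA) = 0.004/(237×38) = 4.441×10^-7 K/W
R_calcium silicate = L/(kA) = 0.13/(0.082×38) = 0.04172 K/W
R_brass = L/(kA) = 0.0043/(118×38) = 9.59×10^-7 K/W
R_total = 0.04172 K/W
Q = ΔT / R_total = 148 / 0.04172

Q ≈ 3550 W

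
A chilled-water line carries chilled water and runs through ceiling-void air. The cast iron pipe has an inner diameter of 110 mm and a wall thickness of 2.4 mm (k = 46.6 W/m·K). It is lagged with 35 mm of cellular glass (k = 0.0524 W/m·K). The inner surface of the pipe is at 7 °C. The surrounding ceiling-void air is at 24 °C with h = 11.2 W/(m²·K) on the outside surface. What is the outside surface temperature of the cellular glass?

T ≈ 22.4 °C

Cylindrical conduction, so R = ln(r₂/r₁)/(2πkL) per layer, in series:
R_cast iron pipe wall = ln(57.4/55)/(2π×46.6×1) = 1.459×10^-4 K/W
R_cellular glass = ln(92.4/57.4)/(2π×0.0524×1) = 1.446 K/W
R_outer film = 1/(h_o·2πr_oL) = 1/(11.2×2π×0.0924×1) = 0.1538 K/W
R_total = 1.6 K/W
Q = ΔT/R_total = 17/1.6
Q = 10.6 W/m
T_interface = T_inner + Q·ΣR(inner→interface) = 7 + 10.6×1.446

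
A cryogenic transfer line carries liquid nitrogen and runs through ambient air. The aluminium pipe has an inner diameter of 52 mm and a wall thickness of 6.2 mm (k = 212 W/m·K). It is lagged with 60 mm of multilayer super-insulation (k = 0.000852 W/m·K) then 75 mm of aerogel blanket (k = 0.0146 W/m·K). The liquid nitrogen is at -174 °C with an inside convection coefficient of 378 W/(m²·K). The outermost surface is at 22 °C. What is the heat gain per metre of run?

Per-layer cylindrical resistances, series-summed:
R_inner film = 1/(h_i·2πr₁L) = 1/(378×2π×0.026×1) = 0.01619 K/W
R_aluminium pipe wall = ln(32.2/26)/(2π×212×1) = 1.606×10^-4 K/W
R_multilayer super-insulation = ln(92.2/32.2)/(2π×0.000852×1) = 196.5 K/W
R_aerogel blanket = ln(167.2/92.2)/(2π×0.0146×1) = 6.489 K/W
R_total = 203 K/W
Q = ΔT/R_total = 196/203

q′ ≈ 0.965 W/m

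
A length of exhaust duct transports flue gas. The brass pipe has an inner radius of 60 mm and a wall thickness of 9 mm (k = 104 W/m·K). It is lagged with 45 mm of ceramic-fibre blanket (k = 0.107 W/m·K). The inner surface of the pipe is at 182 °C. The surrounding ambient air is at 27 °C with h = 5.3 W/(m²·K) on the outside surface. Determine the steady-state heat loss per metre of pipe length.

Treating each annulus and film as a series resistance:
R_brass pipe wall = ln(69/60)/(2π×104×1) = 2.139×10^-4 K/W
R_ceramic-fibre blanket = ln(114/69)/(2π×0.107×1) = 0.7468 K/W
R_outer film = 1/(h_o·2πr_oL) = 1/(5.3×2π×0.114×1) = 0.2634 K/W
R_total = 1.01 K/W
Q = ΔT/R_total = 155/1.01

q′ ≈ 153 W/m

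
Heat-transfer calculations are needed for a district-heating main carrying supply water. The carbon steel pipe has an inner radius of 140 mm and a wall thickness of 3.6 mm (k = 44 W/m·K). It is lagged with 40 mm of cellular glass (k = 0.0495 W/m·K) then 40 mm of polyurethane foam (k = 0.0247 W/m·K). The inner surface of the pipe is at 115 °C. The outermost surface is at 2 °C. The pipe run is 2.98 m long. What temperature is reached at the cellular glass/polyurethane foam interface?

T ≈ 71.7 °C

For a radial system each layer contributes R = ln(r_out/r_in)/(2πkL); films add R = 1/(hA).
R_carbon steel pipe wall = ln(143.6/140)/(2π×44×2.98) = 3.082×10^-5 K/W
R_cellular glass = ln(183.6/143.6)/(2π×0.0495×2.98) = 0.2651 K/W
R_polyurethane foam = ln(223.6/183.6)/(2π×0.0247×2.98) = 0.4262 K/W
R_total = 0.6913 K/W
Q = ΔT/R_total = 113/0.6913
Q = 163 W
T_interface = T_inner − Q·ΣR(inner→interface) = 115 − 163×0.2652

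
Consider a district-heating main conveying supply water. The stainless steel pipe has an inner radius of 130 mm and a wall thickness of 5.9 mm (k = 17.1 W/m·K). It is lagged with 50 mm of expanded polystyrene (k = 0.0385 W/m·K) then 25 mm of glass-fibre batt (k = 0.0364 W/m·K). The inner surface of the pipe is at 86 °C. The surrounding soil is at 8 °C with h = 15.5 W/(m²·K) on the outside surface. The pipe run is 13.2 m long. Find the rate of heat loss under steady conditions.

Q ≈ 543 W

Radial resistances (cylindrical: R_cond = ln(r_o/r_i)/(2πkL), R_conv = 1/(h·2πrL)):
R_stainless steel pipe wall = ln(135.9/130)/(2π×17.1×13.2) = 3.13×10^-5 K/W
R_expanded polystyrene = ln(185.9/135.9)/(2π×0.0385×13.2) = 0.09811 K/W
R_glass-fibre batt = ln(210.9/185.9)/(2π×0.0364×13.2) = 0.04179 K/W
R_outer film = 1/(h_o·2πr_oL) = 1/(15.5×2π×0.2109×13.2) = 0.003688 K/W
R_total = 0.1436 K/W
Q = ΔT/R_total = 78/0.1436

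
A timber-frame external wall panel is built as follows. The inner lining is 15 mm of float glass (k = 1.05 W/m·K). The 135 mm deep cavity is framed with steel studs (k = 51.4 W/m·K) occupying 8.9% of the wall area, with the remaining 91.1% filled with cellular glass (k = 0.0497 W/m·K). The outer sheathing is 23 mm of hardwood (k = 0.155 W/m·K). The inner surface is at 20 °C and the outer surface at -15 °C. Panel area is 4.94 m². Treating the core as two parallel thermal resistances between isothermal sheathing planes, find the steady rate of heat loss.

Q ≈ 901 W

Sheathing layers in series; stud and cavity paths in parallel between them.
R_inner = 0.015/(1.05×4.94) = 0.002892 K/W
R_stud  = 0.135/(51.4×0.089×4.94) = 0.005974 K/W
R_cav   = 0.135/(0.0497×0.911×4.94) = 0.6036 K/W
1/R_core = 1/R_stud + 1/R_cav → R_core = 0.005915 K/W
R_outer = 0.023/(0.155×4.94) = 0.03004 K/W
R_total = 0.03885 K/W
Q = ΔT/R_total = 35/0.03885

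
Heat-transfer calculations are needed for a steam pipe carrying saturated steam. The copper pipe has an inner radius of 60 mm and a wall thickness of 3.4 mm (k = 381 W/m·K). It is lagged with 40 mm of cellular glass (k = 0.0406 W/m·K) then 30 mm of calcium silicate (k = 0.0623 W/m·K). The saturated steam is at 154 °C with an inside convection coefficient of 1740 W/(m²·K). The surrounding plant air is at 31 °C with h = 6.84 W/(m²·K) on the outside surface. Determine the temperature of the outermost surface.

T ≈ 38.8 °C

For a radial system each layer contributes R = ln(r_out/r_in)/(2πkL); films add R = 1/(hA).
R_inner film = 1/(h_i·2πr₁L) = 1/(1740×2π×0.06×1) = 0.001524 K/W
R_copper pipe wall = ln(63.4/60)/(2π×381×1) = 2.302×10^-5 K/W
R_cellular glass = ln(103.4/63.4)/(2π×0.0406×1) = 1.917 K/W
R_calcium silicate = ln(133.4/103.4)/(2π×0.0623×1) = 0.6508 K/W
R_outer film = 1/(h_o·2πr_oL) = 1/(6.84×2π×0.1334×1) = 0.1744 K/W
R_total = 2.744 K/W
Q = ΔT/R_total = 123/2.744
Q = 44.8 W/m
T_interface = T_inner − Q·ΣR(inner→interface) = 154 − 44.8×2.57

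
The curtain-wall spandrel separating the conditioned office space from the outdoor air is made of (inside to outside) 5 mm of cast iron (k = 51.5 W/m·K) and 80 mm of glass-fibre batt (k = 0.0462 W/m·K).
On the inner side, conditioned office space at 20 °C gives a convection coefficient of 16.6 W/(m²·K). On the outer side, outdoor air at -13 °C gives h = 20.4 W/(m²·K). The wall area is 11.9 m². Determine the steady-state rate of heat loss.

Thermal resistances in series:
R_inner film = 1/(h_i·A) = 1/(16.6×11.9) = 0.005062 K/W
R_cast iron = L/(kA) = 0.005/(51.5×11.9) = 8.159×10^-6 K/W
R_glass-fibre batt = L/(kA) = 0.08/(0.0462×11.9) = 0.1455 K/W
R_outer film = 1/(h_o·A) = 1/(20.4×11.9) = 0.004119 K/W
R_total = 0.1547 K/W
Q = ΔT / R_total = 33 / 0.1547

Q ≈ 213 W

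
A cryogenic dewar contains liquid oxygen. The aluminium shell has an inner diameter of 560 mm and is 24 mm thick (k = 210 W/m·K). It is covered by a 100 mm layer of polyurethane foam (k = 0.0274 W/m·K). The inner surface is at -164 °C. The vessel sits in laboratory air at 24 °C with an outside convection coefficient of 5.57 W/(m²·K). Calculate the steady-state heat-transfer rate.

For a spherical shell R = (1/r₁ − 1/r₂)/(4πk); film R = 1/(h·4πr²). In series:
R_aluminium shell = (1/0.28 − 1/0.304)/(4π×210) = 1.068×10^-4 K/W
R_polyurethane foam = (1/0.304 − 1/0.404)/(4π×0.0274) = 2.365 K/W
R_outer film = 1/(h·4πr_o²) = 1/(5.57×4π×0.404²) = 0.08753 K/W
R_total = 2.452 K/W
Q = ΔT/R_total = 188/2.452

Q ≈ 76.7 W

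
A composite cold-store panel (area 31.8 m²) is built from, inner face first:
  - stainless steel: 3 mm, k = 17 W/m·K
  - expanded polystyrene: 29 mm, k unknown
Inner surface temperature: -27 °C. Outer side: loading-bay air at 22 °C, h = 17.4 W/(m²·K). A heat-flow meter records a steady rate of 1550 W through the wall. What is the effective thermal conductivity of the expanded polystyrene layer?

Model the wall as resistances in series:
R_stainless steel = L/(kA) = 0.003/(17×31.8) = 5.549×10^-6 K/W
R_outer film = 1/(h_o·A) = 1/(17.4×31.8) = 0.001807 K/W
Sum of known resistances R_other = 0.001813 K/W
Total R = ΔT/Q = 49/1550 = 0.03161 K/W
R_expanded polystyrene = R_total − R_other = 0.0298 K/W
k = L/(R·A) = 0.029/(0.0298×31.8)

k ≈ 0.0306 W/(m·K)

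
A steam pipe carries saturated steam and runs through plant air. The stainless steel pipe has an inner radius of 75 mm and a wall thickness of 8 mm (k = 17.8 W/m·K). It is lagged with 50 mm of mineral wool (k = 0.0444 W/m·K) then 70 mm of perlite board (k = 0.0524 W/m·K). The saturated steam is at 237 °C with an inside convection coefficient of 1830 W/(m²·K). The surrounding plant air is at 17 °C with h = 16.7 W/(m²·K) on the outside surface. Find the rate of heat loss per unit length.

q′ ≈ 72.8 W/m

Per-layer cylindrical resistances, series-summed:
R_inner film = 1/(h_i·2πr₁L) = 1/(1830×2π×0.075×1) = 0.00116 K/W
R_stainless steel pipe wall = ln(83/75)/(2π×17.8×1) = 9.062×10^-4 K/W
R_mineral wool = ln(133/83)/(2π×0.0444×1) = 1.69 K/W
R_perlite board = ln(203/133)/(2π×0.0524×1) = 1.284 K/W
R_outer film = 1/(h_o·2πr_oL) = 1/(16.7×2π×0.203×1) = 0.04695 K/W
R_total = 3.024 K/W
Q = ΔT/R_total = 220/3.024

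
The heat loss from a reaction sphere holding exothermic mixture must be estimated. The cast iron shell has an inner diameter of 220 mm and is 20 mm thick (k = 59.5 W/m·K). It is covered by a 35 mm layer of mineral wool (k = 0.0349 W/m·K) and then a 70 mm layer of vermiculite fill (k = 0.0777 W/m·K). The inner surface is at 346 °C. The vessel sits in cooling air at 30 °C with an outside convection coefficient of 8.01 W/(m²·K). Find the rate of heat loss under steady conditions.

Spherical conduction: R = (1/r_in − 1/r_out)/(4πk) per layer; series-sum.
R_cast iron shell = (1/0.11 − 1/0.13)/(4π×59.5) = 0.001871 K/W
R_mineral wool = (1/0.13 − 1/0.165)/(4π×0.0349) = 3.721 K/W
R_vermiculite fill = (1/0.165 − 1/0.235)/(4π×0.0777) = 1.849 K/W
R_outer film = 1/(h·4πr_o²) = 1/(8.01×4π×0.235²) = 0.1799 K/W
R_total = 5.751 K/W
Q = ΔT/R_total = 316/5.751

Q ≈ 54.9 W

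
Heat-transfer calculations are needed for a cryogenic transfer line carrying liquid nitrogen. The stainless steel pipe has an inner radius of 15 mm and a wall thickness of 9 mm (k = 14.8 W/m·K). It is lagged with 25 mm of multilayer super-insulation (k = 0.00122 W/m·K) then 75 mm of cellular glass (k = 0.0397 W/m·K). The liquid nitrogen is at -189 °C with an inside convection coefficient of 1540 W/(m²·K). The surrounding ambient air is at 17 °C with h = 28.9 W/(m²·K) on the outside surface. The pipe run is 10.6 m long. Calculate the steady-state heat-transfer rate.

Q ≈ 22.5 W

Treating each annulus and film as a series resistance:
R_inner film = 1/(h_i·2πr₁L) = 1/(1540×2π×0.015×10.6) = 6.5×10^-4 K/W
R_stainless steel pipe wall = ln(24/15)/(2π×14.8×10.6) = 4.768×10^-4 K/W
R_multilayer super-insulation = ln(49/24)/(2π×0.00122×10.6) = 8.784 K/W
R_cellular glass = ln(124/49)/(2π×0.0397×10.6) = 0.3511 K/W
R_outer film = 1/(h_o·2πr_oL) = 1/(28.9×2π×0.124×10.6) = 0.00419 K/W
R_total = 9.141 K/W
Q = ΔT/R_total = 206/9.141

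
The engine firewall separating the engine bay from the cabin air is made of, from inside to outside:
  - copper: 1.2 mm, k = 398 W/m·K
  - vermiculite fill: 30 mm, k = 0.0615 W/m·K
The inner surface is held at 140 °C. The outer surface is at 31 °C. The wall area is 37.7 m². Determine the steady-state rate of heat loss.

Q ≈ 8420 W

Series thermal resistances:
R_copper = L/(kA) = 0.0012/(398×37.7) = 7.998×10^-8 K/W
R_vermiculite fill = L/(kA) = 0.03/(0.0615×37.7) = 0.01294 K/W
R_total = 0.01294 K/W
Q = ΔT / R_total = 109 / 0.01294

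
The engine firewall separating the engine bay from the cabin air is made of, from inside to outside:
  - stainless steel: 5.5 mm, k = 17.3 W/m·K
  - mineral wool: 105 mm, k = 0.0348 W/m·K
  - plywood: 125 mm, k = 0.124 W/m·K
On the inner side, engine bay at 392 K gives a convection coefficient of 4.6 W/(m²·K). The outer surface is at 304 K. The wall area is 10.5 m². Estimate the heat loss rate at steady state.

Q ≈ 218 W

Series thermal resistances:
R_inner film = 1/(h_i·A) = 1/(4.6×10.5) = 0.0207 K/W
R_stainless steel = L/(kA) = 0.0055/(17.3×10.5) = 3.028×10^-5 K/W
R_mineral wool = L/(kA) = 0.105/(0.0348×10.5) = 0.2874 K/W
R_plywood = L/(kA) = 0.125/(0.124×10.5) = 0.09601 K/W
R_total = 0.4041 K/W
Q = ΔT / R_total = 88 / 0.4041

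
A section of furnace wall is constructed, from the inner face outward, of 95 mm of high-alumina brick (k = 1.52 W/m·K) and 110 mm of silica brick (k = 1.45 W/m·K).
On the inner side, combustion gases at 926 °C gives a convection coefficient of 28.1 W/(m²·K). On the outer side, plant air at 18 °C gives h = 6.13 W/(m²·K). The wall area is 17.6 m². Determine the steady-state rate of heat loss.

Q ≈ 47400 W

Treating each layer as a thermal resistance in series:
R_inner film = 1/(h_i·A) = 1/(28.1×17.6) = 0.002022 K/W
R_high-alumina brick = L/(kA) = 0.095/(1.52×17.6) = 0.003551 K/W
R_silica brick = L/(kA) = 0.11/(1.45×17.6) = 0.00431 K/W
R_outer film = 1/(h_o·A) = 1/(6.13×17.6) = 0.009269 K/W
R_total = 0.01915 K/W
Q = ΔT / R_total = 908 / 0.01915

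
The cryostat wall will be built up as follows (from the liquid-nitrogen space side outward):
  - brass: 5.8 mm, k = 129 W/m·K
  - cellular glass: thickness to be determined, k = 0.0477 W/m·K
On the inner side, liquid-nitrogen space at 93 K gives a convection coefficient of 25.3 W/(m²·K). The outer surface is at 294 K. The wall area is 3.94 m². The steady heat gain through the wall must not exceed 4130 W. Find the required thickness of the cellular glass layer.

Using the resistance-network approach (series):
R_inner film = 1/(h_i·A) = 1/(25.3×3.94) = 0.01003 K/W
R_brass = L/(kA) = 0.0058/(129×3.94) = 1.141×10^-5 K/W
Sum of the known resistances R_other = 0.01004 K/W
Required total resistance R_tot = ΔT/Q_allow = 201/4130 = 0.04867 K/W
R_cellular glass = R_tot − R_other = 0.03862 K/W
L = R·k·A = 0.03862×0.0477×3.94

L ≈ 7.26 mm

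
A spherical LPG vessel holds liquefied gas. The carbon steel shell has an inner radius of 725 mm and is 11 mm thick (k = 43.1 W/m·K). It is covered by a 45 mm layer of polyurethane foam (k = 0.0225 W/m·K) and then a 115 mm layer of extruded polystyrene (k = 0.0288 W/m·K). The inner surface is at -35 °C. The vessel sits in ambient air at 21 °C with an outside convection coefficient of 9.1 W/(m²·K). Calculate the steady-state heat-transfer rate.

Q ≈ 75.5 W

Radial (spherical) resistances in series:
R_carbon steel shell = (1/0.725 − 1/0.736)/(4π×43.1) = 3.806×10^-5 K/W
R_polyurethane foam = (1/0.736 − 1/0.781)/(4π×0.0225) = 0.2769 K/W
R_extruded polystyrene = (1/0.781 − 1/0.896)/(4π×0.0288) = 0.4541 K/W
R_outer film = 1/(h·4πr_o²) = 1/(9.1×4π×0.896²) = 0.01089 K/W
R_total = 0.7419 K/W
Q = ΔT/R_total = 56/0.7419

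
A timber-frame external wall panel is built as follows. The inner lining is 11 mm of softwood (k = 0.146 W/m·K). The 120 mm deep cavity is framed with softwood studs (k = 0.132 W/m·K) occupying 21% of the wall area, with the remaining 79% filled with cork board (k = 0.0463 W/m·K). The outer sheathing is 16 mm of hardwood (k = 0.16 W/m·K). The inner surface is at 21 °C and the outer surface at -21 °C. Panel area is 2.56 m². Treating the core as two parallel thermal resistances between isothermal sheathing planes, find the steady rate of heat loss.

Q ≈ 52.7 W

Sheathing layers in series; stud and cavity paths in parallel between them.
R_inner = 0.011/(0.146×2.56) = 0.02943 K/W
R_stud  = 0.12/(0.132×0.21×2.56) = 1.691 K/W
R_cav   = 0.12/(0.0463×0.79×2.56) = 1.282 K/W
1/R_core = 1/R_stud + 1/R_cav → R_core = 0.729 K/W
R_outer = 0.016/(0.16×2.56) = 0.03906 K/W
R_total = 0.7975 K/W
Q = ΔT/R_total = 42/0.7975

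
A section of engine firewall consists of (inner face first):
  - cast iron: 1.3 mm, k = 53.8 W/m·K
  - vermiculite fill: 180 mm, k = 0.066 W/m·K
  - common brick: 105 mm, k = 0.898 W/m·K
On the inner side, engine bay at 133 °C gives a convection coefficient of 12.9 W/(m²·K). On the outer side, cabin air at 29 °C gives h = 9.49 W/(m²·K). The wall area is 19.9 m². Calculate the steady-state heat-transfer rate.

Thermal resistances in series:
R_inner film = 1/(h_i·A) = 1/(12.9×19.9) = 0.003895 K/W
R_cast iron = L/(kA) = 0.0013/(53.8×19.9) = 1.214×10^-6 K/W
R_vermiculite fill = L/(kA) = 0.18/(0.066×19.9) = 0.137 K/W
R_common brick = L/(kA) = 0.105/(0.898×19.9) = 0.005876 K/W
R_outer film = 1/(h_o·A) = 1/(9.49×19.9) = 0.005295 K/W
R_total = 0.1521 K/W
Q = ΔT / R_total = 104 / 0.1521

Q ≈ 684 W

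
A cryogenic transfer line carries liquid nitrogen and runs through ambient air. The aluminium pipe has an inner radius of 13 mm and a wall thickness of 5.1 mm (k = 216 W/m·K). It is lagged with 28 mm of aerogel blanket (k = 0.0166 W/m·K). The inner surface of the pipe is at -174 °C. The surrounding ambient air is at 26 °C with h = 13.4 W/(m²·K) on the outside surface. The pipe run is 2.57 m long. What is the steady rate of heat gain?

Cylindrical conduction, so R = ln(r₂/r₁)/(2πkL) per layer, in series:
R_aluminium pipe wall = ln(18.1/13)/(2π×216×2.57) = 9.489×10^-5 K/W
R_aerogel blanket = ln(46.1/18.1)/(2π×0.0166×2.57) = 3.488 K/W
R_outer film = 1/(h_o·2πr_oL) = 1/(13.4×2π×0.0461×2.57) = 0.1002 K/W
R_total = 3.588 K/W
Q = ΔT/R_total = 200/3.588

Q ≈ 55.7 W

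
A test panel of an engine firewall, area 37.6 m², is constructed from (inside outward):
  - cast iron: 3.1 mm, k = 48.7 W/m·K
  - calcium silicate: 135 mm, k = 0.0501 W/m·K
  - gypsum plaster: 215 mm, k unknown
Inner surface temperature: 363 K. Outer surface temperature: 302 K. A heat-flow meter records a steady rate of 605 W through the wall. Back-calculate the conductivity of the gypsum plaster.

k ≈ 0.196 W/(m·K)

Treating each layer as a thermal resistance in series:
R_cast iron = L/(kA) = 0.0031/(48.7×37.6) = 1.693×10^-6 K/W
R_calcium silicate = L/(kA) = 0.135/(0.0501×37.6) = 0.07167 K/W
Sum of known resistances R_other = 0.07167 K/W
Total R = ΔT/Q = 61/605 = 0.1008 K/W
R_gypsum plaster = R_total − R_other = 0.02916 K/W
k = L/(R·A) = 0.215/(0.02916×37.6)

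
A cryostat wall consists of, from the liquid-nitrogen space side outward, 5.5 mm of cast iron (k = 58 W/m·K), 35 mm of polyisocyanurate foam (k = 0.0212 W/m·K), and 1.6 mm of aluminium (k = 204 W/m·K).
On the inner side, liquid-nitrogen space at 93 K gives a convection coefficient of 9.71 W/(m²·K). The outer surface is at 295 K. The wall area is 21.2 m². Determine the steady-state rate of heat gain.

Q ≈ 2440 W

Model the wall as resistances in series:
R_inner film = 1/(h_i·A) = 1/(9.71×21.2) = 0.004858 K/W
R_cast iron = L/(kA) = 0.0055/(58×21.2) = 4.473×10^-6 K/W
R_polyisocyanurate foam = L/(kA) = 0.035/(0.0212×21.2) = 0.07787 K/W
R_aluminium = L/(kA) = 0.0016/(204×21.2) = 3.7×10^-7 K/W
R_total = 0.08274 K/W
Q = ΔT / R_total = 202 / 0.08274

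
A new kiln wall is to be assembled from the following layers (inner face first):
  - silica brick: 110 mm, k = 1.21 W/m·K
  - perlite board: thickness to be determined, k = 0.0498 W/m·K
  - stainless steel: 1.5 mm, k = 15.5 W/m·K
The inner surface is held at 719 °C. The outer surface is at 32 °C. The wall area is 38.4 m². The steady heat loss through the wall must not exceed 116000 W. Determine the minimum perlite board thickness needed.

L ≈ 6.79 mm

Model the wall as resistances in series:
R_silica brick = L/(kA) = 0.11/(1.21×38.4) = 0.002367 K/W
R_stainless steel = L/(kA) = 0.0015/(15.5×38.4) = 2.52×10^-6 K/W
Sum of the known resistances R_other = 0.00237 K/W
Required total resistance R_tot = ΔT/Q_allow = 687/116000 = 0.005922 K/W
R_perlite board = R_tot − R_other = 0.003552 K/W
L = R·k·A = 0.003552×0.0498×38.4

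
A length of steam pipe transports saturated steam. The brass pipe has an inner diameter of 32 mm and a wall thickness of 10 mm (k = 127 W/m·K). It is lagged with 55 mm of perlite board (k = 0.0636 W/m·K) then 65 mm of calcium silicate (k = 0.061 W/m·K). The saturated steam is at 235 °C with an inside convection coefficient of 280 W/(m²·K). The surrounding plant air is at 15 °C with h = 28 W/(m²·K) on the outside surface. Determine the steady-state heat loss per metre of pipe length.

Cylindrical conduction, so R = ln(r₂/r₁)/(2πkL) per layer, in series:
R_inner film = 1/(h_i·2πr₁L) = 1/(280×2π×0.016×1) = 0.03553 K/W
R_brass pipe wall = ln(26/16)/(2π×127×1) = 6.084×10^-4 K/W
R_perlite board = ln(81/26)/(2π×0.0636×1) = 2.844 K/W
R_calcium silicate = ln(146/81)/(2π×0.061×1) = 1.537 K/W
R_outer film = 1/(h_o·2πr_oL) = 1/(28×2π×0.146×1) = 0.03893 K/W
R_total = 4.456 K/W
Q = ΔT/R_total = 220/4.456

q′ ≈ 49.4 W/m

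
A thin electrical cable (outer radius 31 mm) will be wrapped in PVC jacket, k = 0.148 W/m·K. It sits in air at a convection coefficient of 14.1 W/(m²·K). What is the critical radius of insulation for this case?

r_cr ≈ 10.5 mm

For a cylinder r_cr = k/h = 0.148/14.1
r_cr = 10.5 mm; since the bare radius (31 mm) is above r_cr, any added insulation will reduce heat loss.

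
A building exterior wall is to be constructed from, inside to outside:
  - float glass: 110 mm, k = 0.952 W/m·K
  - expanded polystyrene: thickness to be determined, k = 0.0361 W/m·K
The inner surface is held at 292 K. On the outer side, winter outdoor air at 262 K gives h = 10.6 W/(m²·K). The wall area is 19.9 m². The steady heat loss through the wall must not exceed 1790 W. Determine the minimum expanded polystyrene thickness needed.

Series thermal resistances:
R_float glass = L/(kA) = 0.11/(0.952×19.9) = 0.005806 K/W
R_outer film = 1/(h_o·A) = 1/(10.6×19.9) = 0.004741 K/W
Sum of the known resistances R_other = 0.01055 K/W
Required total resistance R_tot = ΔT/Q_allow = 30/1790 = 0.01676 K/W
R_expanded polystyrene = R_tot − R_other = 0.006213 K/W
L = R·k·A = 0.006213×0.0361×19.9

L ≈ 4.46 mm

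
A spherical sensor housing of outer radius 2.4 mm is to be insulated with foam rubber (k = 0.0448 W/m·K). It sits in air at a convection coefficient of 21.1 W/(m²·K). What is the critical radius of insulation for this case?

For a sphere r_cr = 2k/h = 2×0.0448/21.1
r_cr = 4.25 mm; since the bare radius (2.4 mm) is below r_cr, adding a thin layer of insulation will *increase* heat loss.

r_cr ≈ 4.25 mm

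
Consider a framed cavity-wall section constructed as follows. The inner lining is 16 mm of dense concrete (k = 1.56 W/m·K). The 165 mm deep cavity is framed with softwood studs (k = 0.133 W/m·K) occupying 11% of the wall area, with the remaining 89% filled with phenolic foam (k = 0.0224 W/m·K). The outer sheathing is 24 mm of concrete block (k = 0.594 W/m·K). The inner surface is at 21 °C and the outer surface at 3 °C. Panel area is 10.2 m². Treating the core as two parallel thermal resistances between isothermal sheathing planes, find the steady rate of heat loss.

Q ≈ 38.1 W

Sheathing layers in series; stud and cavity paths in parallel between them.
R_inner = 0.016/(1.56×10.2) = 0.001006 K/W
R_stud  = 0.165/(0.133×0.11×10.2) = 1.106 K/W
R_cav   = 0.165/(0.0224×0.89×10.2) = 0.8114 K/W
1/R_core = 1/R_stud + 1/R_cav → R_core = 0.468 K/W
R_outer = 0.024/(0.594×10.2) = 0.003961 K/W
R_total = 0.473 K/W
Q = ΔT/R_total = 18/0.473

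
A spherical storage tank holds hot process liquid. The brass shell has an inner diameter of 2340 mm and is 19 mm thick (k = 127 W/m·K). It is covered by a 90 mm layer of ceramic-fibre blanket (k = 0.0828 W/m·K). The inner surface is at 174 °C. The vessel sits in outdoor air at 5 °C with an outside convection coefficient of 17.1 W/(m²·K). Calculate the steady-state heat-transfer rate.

Q ≈ 2830 W

Radial (spherical) resistances in series:
R_brass shell = (1/1.17 − 1/1.189)/(4π×127) = 8.558×10^-6 K/W
R_ceramic-fibre blanket = (1/1.189 − 1/1.279)/(4π×0.0828) = 0.05688 K/W
R_outer film = 1/(h·4πr_o²) = 1/(17.1×4π×1.279²) = 0.002845 K/W
R_total = 0.05973 K/W
Q = ΔT/R_total = 169/0.05973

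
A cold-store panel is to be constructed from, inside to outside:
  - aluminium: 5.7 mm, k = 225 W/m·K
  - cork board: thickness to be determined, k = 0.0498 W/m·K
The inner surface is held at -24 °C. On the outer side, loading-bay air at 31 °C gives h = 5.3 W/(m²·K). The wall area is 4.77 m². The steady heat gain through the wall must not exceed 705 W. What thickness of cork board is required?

Model the wall as resistances in series:
R_aluminium = L/(kA) = 0.0057/(225×4.77) = 5.311×10^-6 K/W
R_outer film = 1/(h_o·A) = 1/(5.3×4.77) = 0.03956 K/W
Sum of the known resistances R_other = 0.03956 K/W
Required total resistance R_tot = ΔT/Q_allow = 55/705 = 0.07801 K/W
R_cork board = R_tot − R_other = 0.03845 K/W
L = R·k·A = 0.03845×0.0498×4.77

L ≈ 9.13 mm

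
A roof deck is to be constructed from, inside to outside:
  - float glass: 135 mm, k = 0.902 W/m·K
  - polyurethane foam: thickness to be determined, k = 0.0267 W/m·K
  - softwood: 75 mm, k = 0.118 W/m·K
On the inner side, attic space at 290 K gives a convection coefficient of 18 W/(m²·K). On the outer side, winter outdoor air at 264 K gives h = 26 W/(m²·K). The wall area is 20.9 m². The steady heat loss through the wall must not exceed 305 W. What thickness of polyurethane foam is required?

Model the wall as resistances in series:
R_inner film = 1/(h_i·A) = 1/(18×20.9) = 0.002658 K/W
R_float glass = L/(kA) = 0.135/(0.902×20.9) = 0.007161 K/W
R_softwood = L/(kA) = 0.075/(0.118×20.9) = 0.03041 K/W
R_outer film = 1/(h_o·A) = 1/(26×20.9) = 0.00184 K/W
Sum of the known resistances R_other = 0.04207 K/W
Required total resistance R_tot = ΔT/Q_allow = 26/305 = 0.08525 K/W
R_polyurethane foam = R_tot − R_other = 0.04318 K/W
L = R·k·A = 0.04318×0.0267×20.9

L ≈ 24.1 mm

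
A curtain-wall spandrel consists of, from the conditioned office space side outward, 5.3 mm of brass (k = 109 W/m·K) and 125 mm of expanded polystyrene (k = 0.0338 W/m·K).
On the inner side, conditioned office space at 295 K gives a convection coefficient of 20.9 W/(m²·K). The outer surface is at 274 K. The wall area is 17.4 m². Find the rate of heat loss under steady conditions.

Q ≈ 97.5 W

Series thermal resistances:
R_inner film = 1/(h_i·A) = 1/(20.9×17.4) = 0.00275 K/W
R_brass = L/(kA) = 0.0053/(109×17.4) = 2.794×10^-6 K/W
R_expanded polystyrene = L/(kA) = 0.125/(0.0338×17.4) = 0.2125 K/W
R_total = 0.2153 K/W
Q = ΔT / R_total = 21 / 0.2153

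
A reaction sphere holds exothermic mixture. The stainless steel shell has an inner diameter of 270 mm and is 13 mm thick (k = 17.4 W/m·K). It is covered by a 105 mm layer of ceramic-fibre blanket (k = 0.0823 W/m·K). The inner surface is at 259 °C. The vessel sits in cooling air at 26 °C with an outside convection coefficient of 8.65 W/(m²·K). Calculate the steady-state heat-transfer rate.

For a spherical shell R = (1/r₁ − 1/r₂)/(4πk); film R = 1/(h·4πr²). In series:
R_stainless steel shell = (1/0.135 − 1/0.148)/(4π×17.4) = 0.002976 K/W
R_ceramic-fibre blanket = (1/0.148 − 1/0.253)/(4π×0.0823) = 2.711 K/W
R_outer film = 1/(h·4πr_o²) = 1/(8.65×4π×0.253²) = 0.1437 K/W
R_total = 2.858 K/W
Q = ΔT/R_total = 233/2.858

Q ≈ 81.5 W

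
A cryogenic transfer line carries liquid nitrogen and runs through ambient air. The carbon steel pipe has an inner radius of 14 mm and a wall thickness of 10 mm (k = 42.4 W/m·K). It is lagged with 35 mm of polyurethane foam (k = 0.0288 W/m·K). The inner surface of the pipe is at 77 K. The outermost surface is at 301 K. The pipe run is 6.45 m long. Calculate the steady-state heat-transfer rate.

Q ≈ 291 W

Radial resistances (cylindrical: R_cond = ln(r_o/r_i)/(2πkL), R_conv = 1/(h·2πrL)):
R_carbon steel pipe wall = ln(24/14)/(2π×42.4×6.45) = 3.137×10^-4 K/W
R_polyurethane foam = ln(59/24)/(2π×0.0288×6.45) = 0.7707 K/W
R_total = 0.771 K/W
Q = ΔT/R_total = 224/0.771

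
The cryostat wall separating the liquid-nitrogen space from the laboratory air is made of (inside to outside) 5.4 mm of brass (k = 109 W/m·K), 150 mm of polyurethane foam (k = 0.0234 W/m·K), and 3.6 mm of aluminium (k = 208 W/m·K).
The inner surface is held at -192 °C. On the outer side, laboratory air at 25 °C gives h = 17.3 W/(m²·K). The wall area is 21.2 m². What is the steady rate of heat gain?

Model the wall as resistances in series:
R_brass = L/(kA) = 0.0054/(109×21.2) = 2.337×10^-6 K/W
R_polyurethane foam = L/(kA) = 0.15/(0.0234×21.2) = 0.3024 K/W
R_aluminium = L/(kA) = 0.0036/(208×21.2) = 8.164×10^-7 K/W
R_outer film = 1/(h_o·A) = 1/(17.3×21.2) = 0.002727 K/W
R_total = 0.3051 K/W
Q = ΔT / R_total = 217 / 0.3051

Q ≈ 711 W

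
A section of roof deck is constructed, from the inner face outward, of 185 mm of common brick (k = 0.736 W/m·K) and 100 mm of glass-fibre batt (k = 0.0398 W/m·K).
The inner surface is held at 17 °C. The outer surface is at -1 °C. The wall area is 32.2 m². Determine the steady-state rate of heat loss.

Q ≈ 210 W

Thermal resistances in series:
R_common brick = L/(kA) = 0.185/(0.736×32.2) = 0.007806 K/W
R_glass-fibre batt = L/(kA) = 0.1/(0.0398×32.2) = 0.07803 K/W
R_total = 0.08584 K/W
Q = ΔT / R_total = 18 / 0.08584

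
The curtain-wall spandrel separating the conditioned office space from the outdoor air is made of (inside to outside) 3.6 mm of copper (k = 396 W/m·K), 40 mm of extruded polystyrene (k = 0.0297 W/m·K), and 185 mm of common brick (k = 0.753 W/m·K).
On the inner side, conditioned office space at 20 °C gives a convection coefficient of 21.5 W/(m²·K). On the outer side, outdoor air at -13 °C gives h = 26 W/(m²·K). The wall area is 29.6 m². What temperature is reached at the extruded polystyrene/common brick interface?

T ≈ -7.41 °C

Treating each layer as a thermal resistance in series:
R_inner film = 1/(h_i·A) = 1/(21.5×29.6) = 0.001571 K/W
R_copper = L/(kA) = 0.0036/(396×29.6) = 3.071×10^-7 K/W
R_extruded polystyrene = L/(kA) = 0.04/(0.0297×29.6) = 0.0455 K/W
R_common brick = L/(kA) = 0.185/(0.753×29.6) = 0.0083 K/W
R_outer film = 1/(h_o·A) = 1/(26×29.6) = 0.001299 K/W
R_total = 0.05667 K/W;  Q = ΔT/R_total = 33/0.05667 = 582.3 W
T_interface = T_inner − Q·ΣR(inner→interface) = 20 − 582×0.04707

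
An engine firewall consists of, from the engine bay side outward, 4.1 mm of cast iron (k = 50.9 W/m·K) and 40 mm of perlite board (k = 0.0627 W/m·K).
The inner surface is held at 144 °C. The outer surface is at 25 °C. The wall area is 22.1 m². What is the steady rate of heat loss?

Using the resistance-network approach (series):
R_cast iron = L/(kA) = 0.0041/(50.9×22.1) = 3.645×10^-6 K/W
R_perlite board = L/(kA) = 0.04/(0.0627×22.1) = 0.02887 K/W
R_total = 0.02887 K/W
Q = ΔT / R_total = 119 / 0.02887

Q ≈ 4120 W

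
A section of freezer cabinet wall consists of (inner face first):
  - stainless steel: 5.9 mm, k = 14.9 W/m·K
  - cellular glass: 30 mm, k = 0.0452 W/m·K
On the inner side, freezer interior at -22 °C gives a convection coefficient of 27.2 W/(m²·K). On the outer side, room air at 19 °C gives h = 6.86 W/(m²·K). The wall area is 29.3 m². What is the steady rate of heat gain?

Q ≈ 1420 W

Series thermal resistances:
R_inner film = 1/(h_i·A) = 1/(27.2×29.3) = 0.001255 K/W
R_stainless steel = L/(kA) = 0.0059/(14.9×29.3) = 1.351×10^-5 K/W
R_cellular glass = L/(kA) = 0.03/(0.0452×29.3) = 0.02265 K/W
R_outer film = 1/(h_o·A) = 1/(6.86×29.3) = 0.004975 K/W
R_total = 0.0289 K/W
Q = ΔT / R_total = 41 / 0.0289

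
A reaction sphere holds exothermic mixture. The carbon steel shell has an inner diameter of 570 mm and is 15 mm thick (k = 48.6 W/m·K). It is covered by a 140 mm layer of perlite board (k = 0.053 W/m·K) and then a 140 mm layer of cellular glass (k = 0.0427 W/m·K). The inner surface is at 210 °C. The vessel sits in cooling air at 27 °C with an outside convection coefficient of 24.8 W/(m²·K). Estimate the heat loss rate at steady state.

Q ≈ 69.7 W

Each spherical layer contributes R = (1/r_i − 1/r_o)/(4πk):
R_carbon steel shell = (1/0.285 − 1/0.3)/(4π×48.6) = 2.873×10^-4 K/W
R_perlite board = (1/0.3 − 1/0.44)/(4π×0.053) = 1.592 K/W
R_cellular glass = (1/0.44 − 1/0.58)/(4π×0.0427) = 1.022 K/W
R_outer film = 1/(h·4πr_o²) = 1/(24.8×4π×0.58²) = 0.009539 K/W
R_total = 2.625 K/W
Q = ΔT/R_total = 183/2.625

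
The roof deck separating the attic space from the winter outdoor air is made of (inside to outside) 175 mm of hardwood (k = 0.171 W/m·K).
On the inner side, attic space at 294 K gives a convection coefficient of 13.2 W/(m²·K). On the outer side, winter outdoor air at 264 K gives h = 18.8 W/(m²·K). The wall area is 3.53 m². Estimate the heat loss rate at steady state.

Q ≈ 91.9 W

Model the wall as resistances in series:
R_inner film = 1/(h_i·A) = 1/(13.2×3.53) = 0.02146 K/W
R_hardwood = L/(kA) = 0.175/(0.171×3.53) = 0.2899 K/W
R_outer film = 1/(h_o·A) = 1/(18.8×3.53) = 0.01507 K/W
R_total = 0.3264 K/W
Q = ΔT / R_total = 30 / 0.3264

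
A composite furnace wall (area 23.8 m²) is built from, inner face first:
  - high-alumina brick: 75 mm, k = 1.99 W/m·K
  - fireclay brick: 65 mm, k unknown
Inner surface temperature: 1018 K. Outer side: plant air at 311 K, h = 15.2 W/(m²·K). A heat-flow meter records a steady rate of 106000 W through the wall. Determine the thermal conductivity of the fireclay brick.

Model the wall as resistances in series:
R_high-alumina brick = L/(kA) = 0.075/(1.99×23.8) = 0.001584 K/W
R_outer film = 1/(h_o·A) = 1/(15.2×23.8) = 0.002764 K/W
Sum of known resistances R_other = 0.004348 K/W
Total R = ΔT/Q = 707/106000 = 0.00667 K/W
R_fireclay brick = R_total − R_other = 0.002322 K/W
k = L/(R·A) = 0.065/(0.002322×23.8)

k ≈ 1.18 W/(m·K)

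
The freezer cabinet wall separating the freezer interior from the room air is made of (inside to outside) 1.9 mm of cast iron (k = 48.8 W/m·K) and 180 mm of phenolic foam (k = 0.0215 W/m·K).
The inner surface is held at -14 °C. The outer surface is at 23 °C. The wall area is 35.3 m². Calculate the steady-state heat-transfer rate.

Q ≈ 156 W

Series thermal resistances:
R_cast iron = L/(kA) = 0.0019/(48.8×35.3) = 1.103×10^-6 K/W
R_phenolic foam = L/(kA) = 0.18/(0.0215×35.3) = 0.2372 K/W
R_total = 0.2372 K/W
Q = ΔT / R_total = 37 / 0.2372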